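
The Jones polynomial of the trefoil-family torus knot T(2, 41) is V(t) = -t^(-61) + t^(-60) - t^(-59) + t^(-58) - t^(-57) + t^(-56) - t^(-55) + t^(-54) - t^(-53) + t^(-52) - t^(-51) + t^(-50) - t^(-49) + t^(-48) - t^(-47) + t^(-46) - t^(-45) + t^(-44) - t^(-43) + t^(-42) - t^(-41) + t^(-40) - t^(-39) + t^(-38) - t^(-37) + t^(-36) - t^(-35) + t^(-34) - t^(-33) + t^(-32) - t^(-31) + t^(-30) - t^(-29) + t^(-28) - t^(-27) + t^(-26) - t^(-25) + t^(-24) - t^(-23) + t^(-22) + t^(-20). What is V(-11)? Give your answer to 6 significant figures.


Substituting t = -11 into V(t) = -t^(-61) + t^(-60) - t^(-59) + t^(-58) - t^(-57) + t^(-56) - t^(-55) + t^(-54) - t^(-53) + t^(-52) - t^(-51) + t^(-50) - t^(-49) + t^(-48) - t^(-47) + t^(-46) - t^(-45) + t^(-44) - t^(-43) + t^(-42) - t^(-41) + t^(-40) - t^(-39) + t^(-38) - t^(-37) + t^(-36) - t^(-35) + t^(-34) - t^(-33) + t^(-32) - t^(-31) + t^(-30) - t^(-29) + t^(-28) - t^(-27) + t^(-26) - t^(-25) + t^(-24) - t^(-23) + t^(-22) + t^(-20):
  (-)t^(-61) = 2.9857e-64
  (+)t^(-60) = 3.28427e-63
  (-)t^(-59) = 3.6127e-62
  (+)t^(-58) = 3.97397e-61
  (-)t^(-57) = 4.37136e-60
  (+)t^(-56) = 4.8085e-59
  (-)t^(-55) = 5.28935e-58
  (+)t^(-54) = 5.81829e-57
  (-)t^(-53) = 6.40011e-56
  (+)t^(-52) = 7.04013e-55
  (-)t^(-51) = 7.74414e-54
  (+)t^(-50) = 8.51855e-53
  (-)t^(-49) = 9.37041e-52
  (+)t^(-48) = 1.03074e-50
  (-)t^(-47) = 1.13382e-49
  (+)t^(-46) = 1.2472e-48
  (-)t^(-45) = 1.37192e-47
  (+)t^(-44) = 1.50911e-46
  (-)t^(-43) = 1.66002e-45
  (+)t^(-42) = 1.82603e-44
  (-)t^(-41) = 2.00863e-43
  (+)t^(-40) = 2.20949e-42
  (-)t^(-39) = 2.43044e-41
  (+)t^(-38) = 2.67349e-40
  (-)t^(-37) = 2.94083e-39
  (+)t^(-36) = 3.23492e-38
  (-)t^(-35) = 3.55841e-37
  (+)t^(-34) = 3.91425e-36
  (-)t^(-33) = 4.30568e-35
  (+)t^(-32) = 4.73624e-34
  (-)t^(-31) = 5.20987e-33
  (+)t^(-30) = 5.73086e-32
  (-)t^(-29) = 6.30394e-31
  (+)t^(-28) = 6.93433e-30
  (-)t^(-27) = 7.62777e-29
  (+)t^(-26) = 8.39055e-28
  (-)t^(-25) = 9.2296e-27
  (+)t^(-24) = 1.01526e-25
  (-)t^(-23) = 1.11678e-24
  (+)t^(-22) = 1.22846e-23
  (+)t^(-20) = 1.48644e-21
Sum = (2.9857e-64) + (3.28427e-63) + (3.6127e-62) + (3.97397e-61) + (4.37136e-60) + (4.8085e-59) + (5.28935e-58) + (5.81829e-57) + (6.40011e-56) + (7.04013e-55) + (7.74414e-54) + (8.51855e-53) + (9.37041e-52) + (1.03074e-50) + (1.13382e-49) + (1.2472e-48) + (1.37192e-47) + (1.50911e-46) + (1.66002e-45) + (1.82603e-44) + (2.00863e-43) + (2.20949e-42) + (2.43044e-41) + (2.67349e-40) + (2.94083e-39) + (3.23492e-38) + (3.55841e-37) + (3.91425e-36) + (4.30568e-35) + (4.73624e-34) + (5.20987e-33) + (5.73086e-32) + (6.30394e-31) + (6.93433e-30) + (7.62777e-29) + (8.39055e-28) + (9.2296e-27) + (1.01526e-25) + (1.11678e-24) + (1.22846e-23) + (1.48644e-21)
= 1.499949337e-21
Rounded to 6 significant figures: 1.49995e-21

1.49995e-21


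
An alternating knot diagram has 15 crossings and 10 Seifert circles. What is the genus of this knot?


For alternating knots, g = (c - s + 1)/2.
= (15 - 10 + 1)/2
= 6/2 = 3

3


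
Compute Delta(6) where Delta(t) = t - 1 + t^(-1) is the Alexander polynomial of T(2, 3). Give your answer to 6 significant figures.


Substituting t = 6 into Delta(t) = t - 1 + t^(-1):
Term values: (6) + (-1) + (0.166667)
Sum = 5.166666667
Rounded to 6 significant figures: 5.16667

5.16667


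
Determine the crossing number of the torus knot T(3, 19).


For a torus knot T(p, q) with gcd(p,q)=1,
the crossing number is min(p*(q-1), q*(p-1)).
p*(q-1) = 3*18 = 54
q*(p-1) = 19*2 = 38
min(54, 38) = 38

38


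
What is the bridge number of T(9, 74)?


The bridge number of T(p,q) is min(p,q).
min(9, 74) = 9

9


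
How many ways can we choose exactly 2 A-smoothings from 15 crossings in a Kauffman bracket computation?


We choose which 2 of 15 crossings get A-smoothings.
C(15, 2) = 15! / (2! * 13!)
= 105

105


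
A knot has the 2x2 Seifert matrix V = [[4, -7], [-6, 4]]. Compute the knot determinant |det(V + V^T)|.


Step 1: Form V + V^T where V = [[4, -7], [-6, 4]]
  V^T = [[4, -6], [-7, 4]]
  V + V^T = [[8, -13], [-13, 8]]
Step 2: det(V + V^T) = 8*8 - (-13)*(-13)
  = 64 - 169 = -105
Step 3: Knot determinant = |det(V + V^T)| = |-105| = 105

105


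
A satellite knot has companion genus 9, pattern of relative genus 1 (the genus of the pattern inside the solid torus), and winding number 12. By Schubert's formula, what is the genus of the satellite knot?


Schubert: g(satellite) = g_rel(pattern) + |winding| * g(companion),
where g_rel(pattern) is the genus of the pattern relative to the solid torus.
= 1 + 12 * 9
= 1 + 108 = 109

109


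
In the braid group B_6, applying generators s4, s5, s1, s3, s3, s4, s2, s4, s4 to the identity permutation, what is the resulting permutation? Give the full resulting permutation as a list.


Starting with identity [1, 2, 3, 4, 5, 6].
Apply generators in sequence:
  After s4: [1, 2, 3, 5, 4, 6]
  After s5: [1, 2, 3, 5, 6, 4]
  After s1: [2, 1, 3, 5, 6, 4]
  After s3: [2, 1, 5, 3, 6, 4]
  After s3: [2, 1, 3, 5, 6, 4]
  After s4: [2, 1, 3, 6, 5, 4]
  After s2: [2, 3, 1, 6, 5, 4]
  After s4: [2, 3, 1, 5, 6, 4]
  After s4: [2, 3, 1, 6, 5, 4]
Final permutation: [2, 3, 1, 6, 5, 4]

[2, 3, 1, 6, 5, 4]


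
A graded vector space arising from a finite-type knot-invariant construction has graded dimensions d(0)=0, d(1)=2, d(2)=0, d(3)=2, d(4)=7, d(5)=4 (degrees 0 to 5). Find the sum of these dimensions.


Total dimension = d(0) + d(1) + ... + d(5)
= 0 + 2 + 0 + 2 + 7 + 4
= 15

15


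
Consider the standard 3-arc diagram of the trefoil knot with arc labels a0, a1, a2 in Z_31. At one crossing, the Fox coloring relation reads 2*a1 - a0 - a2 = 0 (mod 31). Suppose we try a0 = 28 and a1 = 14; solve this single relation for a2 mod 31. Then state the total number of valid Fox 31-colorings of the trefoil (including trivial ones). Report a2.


Step 1: Apply the given crossing relation 2*a1 - a0 - a2 = 0 (mod 31).
  a2 = 2*a1 - a0 mod 31
  a2 = 2*14 - 28 mod 31
  a2 = 28 - 28 mod 31
  a2 = 0 mod 31 = 0
Step 2: The trefoil has determinant 3.
  Number of Fox p-colorings (p prime) is p^2 if p = 3, else p.
  Since 31 does not divide 3, only trivial (constant) colorings exist.
  (So the trial a0 = 28, a1 = 14 with a0 != a1 does NOT extend to a valid coloring of the whole trefoil: the other two crossing relations require 3*(a1 - a0) = 0 (mod 31), which fails.)
  Total colorings = 31
Step 3: a2 = 0, total Fox 31-colorings = 31

0


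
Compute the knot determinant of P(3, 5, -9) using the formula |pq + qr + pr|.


Step 1: Compute pq + qr + pr.
pq = 3*5 = 15
qr = 5*(-9) = -45
pr = 3*(-9) = -27
pq + qr + pr = 15 + (-45) + (-27) = -57
Step 2: Take absolute value.
det(P(3,5,-9)) = |-57| = 57

57


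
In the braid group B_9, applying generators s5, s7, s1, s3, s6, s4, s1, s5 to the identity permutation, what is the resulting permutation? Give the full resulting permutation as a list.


Starting with identity [1, 2, 3, 4, 5, 6, 7, 8, 9].
Apply generators in sequence:
  After s5: [1, 2, 3, 4, 6, 5, 7, 8, 9]
  After s7: [1, 2, 3, 4, 6, 5, 8, 7, 9]
  After s1: [2, 1, 3, 4, 6, 5, 8, 7, 9]
  After s3: [2, 1, 4, 3, 6, 5, 8, 7, 9]
  After s6: [2, 1, 4, 3, 6, 8, 5, 7, 9]
  After s4: [2, 1, 4, 6, 3, 8, 5, 7, 9]
  After s1: [1, 2, 4, 6, 3, 8, 5, 7, 9]
  After s5: [1, 2, 4, 6, 8, 3, 5, 7, 9]
Final permutation: [1, 2, 4, 6, 8, 3, 5, 7, 9]

[1, 2, 4, 6, 8, 3, 5, 7, 9]


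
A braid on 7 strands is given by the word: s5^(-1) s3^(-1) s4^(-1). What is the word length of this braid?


The word length counts the number of generators (including inverses).
Listing each generator: s5^(-1), s3^(-1), s4^(-1)
There are 3 generators in this braid word.

3


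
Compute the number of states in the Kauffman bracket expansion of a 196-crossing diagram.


Each crossing contributes 2 choices (A-smoothing or B-smoothing).
Total states = 2^196 = 100433627766186892221372630771322662657637687111424552206336

100433627766186892221372630771322662657637687111424552206336


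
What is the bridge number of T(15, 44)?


The bridge number of T(p,q) is min(p,q).
min(15, 44) = 15

15


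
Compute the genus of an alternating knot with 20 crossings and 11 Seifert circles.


For alternating knots, g = (c - s + 1)/2.
= (20 - 11 + 1)/2
= 10/2 = 5

5


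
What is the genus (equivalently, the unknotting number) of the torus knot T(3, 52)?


For a torus knot T(p,q), both the unknotting number and genus equal (p-1)(q-1)/2.
= (3-1)(52-1)/2
= 2*51/2
= 102/2 = 51

51


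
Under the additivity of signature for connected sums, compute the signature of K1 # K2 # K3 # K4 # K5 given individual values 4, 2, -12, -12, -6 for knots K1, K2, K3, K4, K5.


The signature is additive under connected sum.
signature(K1 # K2 # K3 # K4 # K5) = (4) + (2) + (-12) + (-12) + (-6)
= -24

-24


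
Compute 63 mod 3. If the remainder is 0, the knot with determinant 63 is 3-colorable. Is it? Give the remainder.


Step 1: A knot is p-colorable if and only if p divides its determinant.
Step 2: Compute 63 mod 3.
63 = 21 * 3 + 0
Step 3: 63 mod 3 = 0
Step 4: The knot is 3-colorable: yes

0


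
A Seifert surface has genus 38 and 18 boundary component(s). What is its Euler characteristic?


chi = 2 - 2g - b
= 2 - 2*38 - 18
= 2 - 76 - 18 = -92

-92


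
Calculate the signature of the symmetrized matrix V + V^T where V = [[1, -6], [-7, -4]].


Step 1: V + V^T = [[2, -13], [-13, -8]]
Step 2: trace = -6, det = -185
Step 3: Discriminant = (-6)^2 - 4*(-185) = 776
Step 4: Eigenvalues: 10.9284, -16.9284
Step 5: Signature = (# positive eigenvalues) - (# negative eigenvalues) = 0

0


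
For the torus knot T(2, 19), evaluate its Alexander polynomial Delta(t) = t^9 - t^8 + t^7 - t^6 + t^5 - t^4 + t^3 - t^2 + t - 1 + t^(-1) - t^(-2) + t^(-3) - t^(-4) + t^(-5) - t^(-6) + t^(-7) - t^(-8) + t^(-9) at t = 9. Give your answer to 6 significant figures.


Substituting t = 9 into Delta(t) = t^9 - t^8 + t^7 - t^6 + t^5 - t^4 + t^3 - t^2 + t - 1 + t^(-1) - t^(-2) + t^(-3) - t^(-4) + t^(-5) - t^(-6) + t^(-7) - t^(-8) + t^(-9):
Term values: (387420489) + (-43046721) + (4782969) + (-531441) + (59049) + (-6561) + (729) + (-81) + (9) + (-1) + (0.111111) + (-0.0123457) + (0.00137174) + (-0.000152416) + (1.69351e-05) + (-1.88168e-06) + (2.09075e-07) + (-2.32306e-08) + (2.58117e-09)
Sum = 348678440.1
Rounded to 6 significant figures: 3.48678e+08

3.48678e+08


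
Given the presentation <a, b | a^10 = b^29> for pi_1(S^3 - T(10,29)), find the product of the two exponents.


The relation is a^10 = b^29.
Product of exponents = 10 * 29
= 290

290


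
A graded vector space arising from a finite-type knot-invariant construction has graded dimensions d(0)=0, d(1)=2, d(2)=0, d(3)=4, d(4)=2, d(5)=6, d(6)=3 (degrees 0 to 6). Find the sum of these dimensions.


Total dimension = d(0) + d(1) + ... + d(6)
= 0 + 2 + 0 + 4 + 2 + 6 + 3
= 17

17


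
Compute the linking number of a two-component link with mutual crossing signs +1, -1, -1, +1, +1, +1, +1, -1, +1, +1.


Step 1: Count positive crossings: 7
Step 2: Count negative crossings: 3
Step 3: Sum of signs = 7 - 3 = 4
Step 4: Linking number = sum/2 = 4/2 = 2

2


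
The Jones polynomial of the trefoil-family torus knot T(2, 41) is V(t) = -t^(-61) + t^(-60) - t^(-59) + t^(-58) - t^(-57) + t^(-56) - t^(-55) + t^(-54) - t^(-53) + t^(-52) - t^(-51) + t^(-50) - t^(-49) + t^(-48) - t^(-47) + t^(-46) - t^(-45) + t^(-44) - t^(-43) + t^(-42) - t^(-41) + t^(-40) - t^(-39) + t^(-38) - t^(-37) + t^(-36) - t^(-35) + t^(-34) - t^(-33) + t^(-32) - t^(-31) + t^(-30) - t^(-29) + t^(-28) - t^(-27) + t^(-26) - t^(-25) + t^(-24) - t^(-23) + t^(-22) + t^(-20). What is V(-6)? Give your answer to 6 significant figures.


Substituting t = -6 into V(t) = -t^(-61) + t^(-60) - t^(-59) + t^(-58) - t^(-57) + t^(-56) - t^(-55) + t^(-54) - t^(-53) + t^(-52) - t^(-51) + t^(-50) - t^(-49) + t^(-48) - t^(-47) + t^(-46) - t^(-45) + t^(-44) - t^(-43) + t^(-42) - t^(-41) + t^(-40) - t^(-39) + t^(-38) - t^(-37) + t^(-36) - t^(-35) + t^(-34) - t^(-33) + t^(-32) - t^(-31) + t^(-30) - t^(-29) + t^(-28) - t^(-27) + t^(-26) - t^(-25) + t^(-24) - t^(-23) + t^(-22) + t^(-20):
  (-)t^(-61) = 3.41015e-48
  (+)t^(-60) = 2.04609e-47
  (-)t^(-59) = 1.22765e-46
  (+)t^(-58) = 7.36593e-46
  (-)t^(-57) = 4.41956e-45
  (+)t^(-56) = 2.65173e-44
  (-)t^(-55) = 1.59104e-43
  (+)t^(-54) = 9.54624e-43
  (-)t^(-53) = 5.72775e-42
  (+)t^(-52) = 3.43665e-41
  (-)t^(-51) = 2.06199e-40
  (+)t^(-50) = 1.23719e-39
  (-)t^(-49) = 7.42316e-39
  (+)t^(-48) = 4.4539e-38
  (-)t^(-47) = 2.67234e-37
  (+)t^(-46) = 1.6034e-36
  (-)t^(-45) = 9.62041e-36
  (+)t^(-44) = 5.77225e-35
  (-)t^(-43) = 3.46335e-34
  (+)t^(-42) = 2.07801e-33
  (-)t^(-41) = 1.24681e-32
  (+)t^(-40) = 7.48083e-32
  (-)t^(-39) = 4.4885e-31
  (+)t^(-38) = 2.6931e-30
  (-)t^(-37) = 1.61586e-29
  (+)t^(-36) = 9.69516e-29
  (-)t^(-35) = 5.8171e-28
  (+)t^(-34) = 3.49026e-27
  (-)t^(-33) = 2.09415e-26
  (+)t^(-32) = 1.25649e-25
  (-)t^(-31) = 7.53896e-25
  (+)t^(-30) = 4.52337e-24
  (-)t^(-29) = 2.71402e-23
  (+)t^(-28) = 1.62841e-22
  (-)t^(-27) = 9.77049e-22
  (+)t^(-26) = 5.86229e-21
  (-)t^(-25) = 3.51738e-20
  (+)t^(-24) = 2.11043e-19
  (-)t^(-23) = 1.26626e-18
  (+)t^(-22) = 7.59753e-18
  (+)t^(-20) = 2.73511e-16
Sum = (3.41015e-48) + (2.04609e-47) + (1.22765e-46) + (7.36593e-46) + (4.41956e-45) + (2.65173e-44) + (1.59104e-43) + (9.54624e-43) + (5.72775e-42) + (3.43665e-41) + (2.06199e-40) + (1.23719e-39) + (7.42316e-39) + (4.4539e-38) + (2.67234e-37) + (1.6034e-36) + (9.62041e-36) + (5.77225e-35) + (3.46335e-34) + (2.07801e-33) + (1.24681e-32) + (7.48083e-32) + (4.4885e-31) + (2.6931e-30) + (1.61586e-29) + (9.69516e-29) + (5.8171e-28) + (3.49026e-27) + (2.09415e-26) + (1.25649e-25) + (7.53896e-25) + (4.52337e-24) + (2.71402e-23) + (1.62841e-22) + (9.77049e-22) + (5.86229e-21) + (3.51738e-20) + (2.11043e-19) + (1.26626e-18) + (7.59753e-18) + (2.73511e-16)
= 2.826281602e-16
Rounded to 6 significant figures: 2.82628e-16

2.82628e-16


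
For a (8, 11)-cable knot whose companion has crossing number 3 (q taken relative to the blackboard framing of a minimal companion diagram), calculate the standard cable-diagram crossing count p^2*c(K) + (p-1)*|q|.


Step 1: Each of the c(K) crossings of the companion diagram becomes p*p = p^2 crossings among the p parallel strands, and each of the |q| twists s_1 s_2 ... s_(p-1) adds (p-1) crossings.
  Crossings = p^2 * c(K) + (p-1)*|q|
Step 2: = 8^2 * 3 + (8-1)*11
Step 3: = 64*3 + 7*11
Step 4: = 192 + 77 = 269

269


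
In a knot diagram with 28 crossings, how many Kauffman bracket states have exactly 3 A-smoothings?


We choose which 3 of 28 crossings get A-smoothings.
C(28, 3) = 28! / (3! * 25!)
= 3276

3276


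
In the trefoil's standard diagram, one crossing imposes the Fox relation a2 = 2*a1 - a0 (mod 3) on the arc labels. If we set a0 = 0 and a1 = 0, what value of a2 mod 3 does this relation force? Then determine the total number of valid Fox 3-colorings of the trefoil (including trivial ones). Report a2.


Step 1: Apply the given crossing relation 2*a1 - a0 - a2 = 0 (mod 3).
  a2 = 2*a1 - a0 mod 3
  a2 = 2*0 - 0 mod 3
  a2 = 0 - 0 mod 3
  a2 = 0 mod 3 = 0
Step 2: The trefoil has determinant 3.
  Number of Fox p-colorings (p prime) is p^2 if p = 3, else p.
  Since p = 3 divides det = 3, the trefoil is 3-colorable.
  (Indeed for p = 3 any choice of a0, a1 extends to a valid coloring; the trial (a0, a1, a2) = (0, 0, 0) satisfies all three crossing relations.)
  Total colorings = 3^2 = 9
Step 3: a2 = 0, total Fox 3-colorings = 9

0


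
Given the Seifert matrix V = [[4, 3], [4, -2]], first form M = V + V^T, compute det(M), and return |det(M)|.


Step 1: Form V + V^T where V = [[4, 3], [4, -2]]
  V^T = [[4, 4], [3, -2]]
  V + V^T = [[8, 7], [7, -4]]
Step 2: det(V + V^T) = 8*(-4) - 7*7
  = -32 - 49 = -81
Step 3: Knot determinant = |det(V + V^T)| = |-81| = 81

81


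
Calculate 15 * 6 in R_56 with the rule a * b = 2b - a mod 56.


15 * 6 = 2*6 - 15 mod 56
= 12 - 15 mod 56
= -3 mod 56 = 53

53


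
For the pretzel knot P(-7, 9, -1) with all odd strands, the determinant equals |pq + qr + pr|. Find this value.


Step 1: Compute pq + qr + pr.
pq = (-7)*9 = -63
qr = 9*(-1) = -9
pr = (-7)*(-1) = 7
pq + qr + pr = -63 + (-9) + 7 = -65
Step 2: Take absolute value.
det(P(-7,9,-1)) = |-65| = 65

65


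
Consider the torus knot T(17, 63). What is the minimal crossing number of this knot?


For a torus knot T(p, q) with gcd(p,q)=1,
the crossing number is min(p*(q-1), q*(p-1)).
p*(q-1) = 17*62 = 1054
q*(p-1) = 63*16 = 1008
min(1054, 1008) = 1008

1008


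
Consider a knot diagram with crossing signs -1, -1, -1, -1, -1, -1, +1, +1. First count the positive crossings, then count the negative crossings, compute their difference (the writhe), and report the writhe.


Step 1: Count positive crossings (+1).
Positive crossings: 2
Step 2: Count negative crossings (-1).
Negative crossings: 6
Step 3: Writhe = (positive) - (negative)
w = 2 - 6 = -4
Step 4: |w| = 4, and w is negative

-4


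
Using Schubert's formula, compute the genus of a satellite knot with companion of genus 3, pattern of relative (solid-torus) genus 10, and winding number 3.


Schubert: g(satellite) = g_rel(pattern) + |winding| * g(companion),
where g_rel(pattern) is the genus of the pattern relative to the solid torus.
= 10 + 3 * 3
= 10 + 9 = 19

19


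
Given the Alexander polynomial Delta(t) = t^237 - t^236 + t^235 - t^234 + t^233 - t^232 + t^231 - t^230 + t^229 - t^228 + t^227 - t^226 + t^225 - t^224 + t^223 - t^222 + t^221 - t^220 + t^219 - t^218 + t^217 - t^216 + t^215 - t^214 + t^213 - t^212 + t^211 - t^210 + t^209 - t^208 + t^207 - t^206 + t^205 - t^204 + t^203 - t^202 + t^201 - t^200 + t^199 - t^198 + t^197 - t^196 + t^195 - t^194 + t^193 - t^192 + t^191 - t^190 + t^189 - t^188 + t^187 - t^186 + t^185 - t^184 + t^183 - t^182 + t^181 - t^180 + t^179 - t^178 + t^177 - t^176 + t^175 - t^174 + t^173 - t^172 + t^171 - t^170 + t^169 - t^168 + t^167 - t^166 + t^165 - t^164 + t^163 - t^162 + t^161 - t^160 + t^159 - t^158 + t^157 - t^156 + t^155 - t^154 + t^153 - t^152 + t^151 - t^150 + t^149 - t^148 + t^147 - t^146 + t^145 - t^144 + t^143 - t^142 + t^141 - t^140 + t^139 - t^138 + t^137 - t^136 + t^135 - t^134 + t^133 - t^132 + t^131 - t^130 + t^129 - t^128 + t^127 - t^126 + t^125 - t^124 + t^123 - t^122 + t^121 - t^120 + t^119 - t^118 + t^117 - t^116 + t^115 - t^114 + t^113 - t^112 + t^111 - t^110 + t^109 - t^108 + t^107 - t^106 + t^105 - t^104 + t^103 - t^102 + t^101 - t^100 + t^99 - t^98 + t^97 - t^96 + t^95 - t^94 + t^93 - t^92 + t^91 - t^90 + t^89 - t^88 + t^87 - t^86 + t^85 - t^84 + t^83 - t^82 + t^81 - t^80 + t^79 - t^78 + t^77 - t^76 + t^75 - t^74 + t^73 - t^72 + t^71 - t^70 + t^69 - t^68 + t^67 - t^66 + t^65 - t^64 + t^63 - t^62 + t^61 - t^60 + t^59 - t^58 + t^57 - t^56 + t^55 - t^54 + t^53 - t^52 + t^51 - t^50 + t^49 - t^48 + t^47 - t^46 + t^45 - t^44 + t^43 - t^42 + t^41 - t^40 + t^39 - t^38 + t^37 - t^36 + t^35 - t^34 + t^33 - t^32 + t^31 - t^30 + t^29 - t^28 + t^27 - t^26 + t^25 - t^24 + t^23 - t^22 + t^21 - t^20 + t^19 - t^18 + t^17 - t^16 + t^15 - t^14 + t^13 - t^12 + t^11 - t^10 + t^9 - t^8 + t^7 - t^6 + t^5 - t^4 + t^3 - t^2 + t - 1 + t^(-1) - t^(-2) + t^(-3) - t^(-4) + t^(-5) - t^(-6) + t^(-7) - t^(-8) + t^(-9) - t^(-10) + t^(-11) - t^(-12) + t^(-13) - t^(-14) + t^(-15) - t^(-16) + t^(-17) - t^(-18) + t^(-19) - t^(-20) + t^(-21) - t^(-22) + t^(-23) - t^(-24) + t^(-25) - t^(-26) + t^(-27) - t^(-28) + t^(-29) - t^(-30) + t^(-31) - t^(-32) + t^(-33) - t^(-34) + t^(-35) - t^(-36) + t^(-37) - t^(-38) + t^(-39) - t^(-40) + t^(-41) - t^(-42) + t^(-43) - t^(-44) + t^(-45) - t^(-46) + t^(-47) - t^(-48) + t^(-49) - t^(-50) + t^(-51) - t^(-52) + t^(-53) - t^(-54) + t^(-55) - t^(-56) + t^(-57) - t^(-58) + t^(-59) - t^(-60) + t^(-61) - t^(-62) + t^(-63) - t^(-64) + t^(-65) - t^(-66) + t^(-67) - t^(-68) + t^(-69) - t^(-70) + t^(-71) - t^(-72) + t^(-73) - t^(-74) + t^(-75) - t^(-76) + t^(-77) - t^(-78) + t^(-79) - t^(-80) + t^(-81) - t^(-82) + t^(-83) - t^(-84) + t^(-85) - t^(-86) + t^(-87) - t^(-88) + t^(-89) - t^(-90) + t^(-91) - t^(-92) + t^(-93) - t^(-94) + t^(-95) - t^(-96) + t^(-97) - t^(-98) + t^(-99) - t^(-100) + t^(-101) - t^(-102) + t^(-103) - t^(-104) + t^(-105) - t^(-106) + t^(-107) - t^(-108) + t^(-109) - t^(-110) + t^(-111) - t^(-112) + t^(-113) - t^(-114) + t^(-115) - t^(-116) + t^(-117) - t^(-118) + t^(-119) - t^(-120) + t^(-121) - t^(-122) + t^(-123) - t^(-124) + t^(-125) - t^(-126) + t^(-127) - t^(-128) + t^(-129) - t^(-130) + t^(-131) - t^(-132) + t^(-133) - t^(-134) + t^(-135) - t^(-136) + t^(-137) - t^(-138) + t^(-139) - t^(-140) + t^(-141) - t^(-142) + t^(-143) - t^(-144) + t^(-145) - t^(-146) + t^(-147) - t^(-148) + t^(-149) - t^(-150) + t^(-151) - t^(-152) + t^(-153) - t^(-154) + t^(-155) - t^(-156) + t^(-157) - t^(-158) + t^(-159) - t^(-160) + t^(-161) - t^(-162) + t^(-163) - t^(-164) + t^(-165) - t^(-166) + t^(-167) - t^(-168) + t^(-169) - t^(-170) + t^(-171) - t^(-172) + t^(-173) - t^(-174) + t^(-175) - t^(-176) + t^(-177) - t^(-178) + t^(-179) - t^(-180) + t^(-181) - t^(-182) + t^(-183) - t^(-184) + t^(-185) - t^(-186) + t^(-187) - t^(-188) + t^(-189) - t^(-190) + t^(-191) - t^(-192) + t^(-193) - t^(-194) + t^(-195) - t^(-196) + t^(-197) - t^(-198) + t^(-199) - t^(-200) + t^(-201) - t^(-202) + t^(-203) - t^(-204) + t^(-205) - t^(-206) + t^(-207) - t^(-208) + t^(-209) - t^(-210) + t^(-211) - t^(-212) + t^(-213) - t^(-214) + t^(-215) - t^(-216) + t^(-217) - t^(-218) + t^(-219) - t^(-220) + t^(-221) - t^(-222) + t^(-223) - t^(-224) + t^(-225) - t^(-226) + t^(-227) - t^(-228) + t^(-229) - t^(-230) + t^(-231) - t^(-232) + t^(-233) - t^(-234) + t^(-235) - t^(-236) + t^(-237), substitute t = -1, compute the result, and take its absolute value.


Step 1: The polynomial has 475 terms with alternating signs, exponents from 237 down to -237.
Step 2: Substitute t = -1. The i-th term has coefficient (-1)^i and exponent (m-i),
  so its value is (-1)^i * (-1)^(m-i) = (-1)^m = -1 for every i.
Step 3: All 475 terms equal -1, so Delta(-1) = 475 * (-1) = -475
Step 4: |Delta(-1)| = 475

475


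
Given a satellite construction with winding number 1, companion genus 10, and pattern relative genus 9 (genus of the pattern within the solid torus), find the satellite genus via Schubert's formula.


Schubert: g(satellite) = g_rel(pattern) + |winding| * g(companion),
where g_rel(pattern) is the genus of the pattern relative to the solid torus.
= 9 + 1 * 10
= 9 + 10 = 19

19


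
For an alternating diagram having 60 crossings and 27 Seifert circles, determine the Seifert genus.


For alternating knots, g = (c - s + 1)/2.
= (60 - 27 + 1)/2
= 34/2 = 17

17


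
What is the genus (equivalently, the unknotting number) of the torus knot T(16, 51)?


For a torus knot T(p,q), both the unknotting number and genus equal (p-1)(q-1)/2.
= (16-1)(51-1)/2
= 15*50/2
= 750/2 = 375

375


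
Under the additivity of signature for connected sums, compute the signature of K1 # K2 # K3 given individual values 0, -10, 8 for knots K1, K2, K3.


The signature is additive under connected sum.
signature(K1 # K2 # K3) = (0) + (-10) + (8)
= -2

-2


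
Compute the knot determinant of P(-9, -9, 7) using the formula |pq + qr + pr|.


Step 1: Compute pq + qr + pr.
pq = (-9)*(-9) = 81
qr = (-9)*7 = -63
pr = (-9)*7 = -63
pq + qr + pr = 81 + (-63) + (-63) = -45
Step 2: Take absolute value.
det(P(-9,-9,7)) = |-45| = 45

45


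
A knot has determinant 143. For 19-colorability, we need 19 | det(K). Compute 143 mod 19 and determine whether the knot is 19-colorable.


Step 1: A knot is p-colorable if and only if p divides its determinant.
Step 2: Compute 143 mod 19.
143 = 7 * 19 + 10
Step 3: 143 mod 19 = 10
Step 4: The knot is 19-colorable: no

10


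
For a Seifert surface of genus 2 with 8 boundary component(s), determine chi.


chi = 2 - 2g - b
= 2 - 2*2 - 8
= 2 - 4 - 8 = -10

-10


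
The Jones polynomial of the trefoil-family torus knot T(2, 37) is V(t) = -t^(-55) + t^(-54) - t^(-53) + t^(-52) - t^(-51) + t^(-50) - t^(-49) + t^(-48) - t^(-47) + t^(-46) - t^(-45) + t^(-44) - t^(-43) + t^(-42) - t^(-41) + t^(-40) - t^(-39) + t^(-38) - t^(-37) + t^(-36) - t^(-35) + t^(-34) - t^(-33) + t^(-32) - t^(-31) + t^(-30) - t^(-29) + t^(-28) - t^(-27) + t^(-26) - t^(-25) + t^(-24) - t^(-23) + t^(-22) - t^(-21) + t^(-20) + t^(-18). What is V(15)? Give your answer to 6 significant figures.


Substituting t = 15 into V(t) = -t^(-55) + t^(-54) - t^(-53) + t^(-52) - t^(-51) + t^(-50) - t^(-49) + t^(-48) - t^(-47) + t^(-46) - t^(-45) + t^(-44) - t^(-43) + t^(-42) - t^(-41) + t^(-40) - t^(-39) + t^(-38) - t^(-37) + t^(-36) - t^(-35) + t^(-34) - t^(-33) + t^(-32) - t^(-31) + t^(-30) - t^(-29) + t^(-28) - t^(-27) + t^(-26) - t^(-25) + t^(-24) - t^(-23) + t^(-22) - t^(-21) + t^(-20) + t^(-18):
  (-)t^(-55) = -2.06529e-65
  (+)t^(-54) = 3.09793e-64
  (-)t^(-53) = -4.6469e-63
  (+)t^(-52) = 6.97035e-62
  (-)t^(-51) = -1.04555e-60
  (+)t^(-50) = 1.56833e-59
  (-)t^(-49) = -2.35249e-58
  (+)t^(-48) = 3.52874e-57
  (-)t^(-47) = -5.29311e-56
  (+)t^(-46) = 7.93966e-55
  (-)t^(-45) = -1.19095e-53
  (+)t^(-44) = 1.78642e-52
  (-)t^(-43) = -2.67964e-51
  (+)t^(-42) = 4.01945e-50
  (-)t^(-41) = -6.02918e-49
  (+)t^(-40) = 9.04377e-48
  (-)t^(-39) = -1.35657e-46
  (+)t^(-38) = 2.03485e-45
  (-)t^(-37) = -3.05227e-44
  (+)t^(-36) = 4.57841e-43
  (-)t^(-35) = -6.86761e-42
  (+)t^(-34) = 1.03014e-40
  (-)t^(-33) = -1.54521e-39
  (+)t^(-32) = 2.31782e-38
  (-)t^(-31) = -3.47673e-37
  (+)t^(-30) = 5.2151e-36
  (-)t^(-29) = -7.82264e-35
  (+)t^(-28) = 1.1734e-33
  (-)t^(-27) = -1.76009e-32
  (+)t^(-26) = 2.64014e-31
  (-)t^(-25) = -3.96021e-30
  (+)t^(-24) = 5.94032e-29
  (-)t^(-23) = -8.91048e-28
  (+)t^(-22) = 1.33657e-26
  (-)t^(-21) = -2.00486e-25
  (+)t^(-20) = 3.00729e-24
  (+)t^(-18) = 6.76639e-22
Sum = (-2.06529e-65) + (3.09793e-64) + (-4.6469e-63) + (6.97035e-62) + (-1.04555e-60) + (1.56833e-59) + (-2.35249e-58) + (3.52874e-57) + (-5.29311e-56) + (7.93966e-55) + (-1.19095e-53) + (1.78642e-52) + (-2.67964e-51) + (4.01945e-50) + (-6.02918e-49) + (9.04377e-48) + (-1.35657e-46) + (2.03485e-45) + (-3.05227e-44) + (4.57841e-43) + (-6.86761e-42) + (1.03014e-40) + (-1.54521e-39) + (2.31782e-38) + (-3.47673e-37) + (5.2151e-36) + (-7.82264e-35) + (1.1734e-33) + (-1.76009e-32) + (2.64014e-31) + (-3.96021e-30) + (5.94032e-29) + (-8.91048e-28) + (1.33657e-26) + (-2.00486e-25) + (3.00729e-24) + (6.76639e-22)
= 6.794588158e-22
Rounded to 6 significant figures: 6.79459e-22

6.79459e-22


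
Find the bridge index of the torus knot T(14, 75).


The bridge number of T(p,q) is min(p,q).
min(14, 75) = 14

14


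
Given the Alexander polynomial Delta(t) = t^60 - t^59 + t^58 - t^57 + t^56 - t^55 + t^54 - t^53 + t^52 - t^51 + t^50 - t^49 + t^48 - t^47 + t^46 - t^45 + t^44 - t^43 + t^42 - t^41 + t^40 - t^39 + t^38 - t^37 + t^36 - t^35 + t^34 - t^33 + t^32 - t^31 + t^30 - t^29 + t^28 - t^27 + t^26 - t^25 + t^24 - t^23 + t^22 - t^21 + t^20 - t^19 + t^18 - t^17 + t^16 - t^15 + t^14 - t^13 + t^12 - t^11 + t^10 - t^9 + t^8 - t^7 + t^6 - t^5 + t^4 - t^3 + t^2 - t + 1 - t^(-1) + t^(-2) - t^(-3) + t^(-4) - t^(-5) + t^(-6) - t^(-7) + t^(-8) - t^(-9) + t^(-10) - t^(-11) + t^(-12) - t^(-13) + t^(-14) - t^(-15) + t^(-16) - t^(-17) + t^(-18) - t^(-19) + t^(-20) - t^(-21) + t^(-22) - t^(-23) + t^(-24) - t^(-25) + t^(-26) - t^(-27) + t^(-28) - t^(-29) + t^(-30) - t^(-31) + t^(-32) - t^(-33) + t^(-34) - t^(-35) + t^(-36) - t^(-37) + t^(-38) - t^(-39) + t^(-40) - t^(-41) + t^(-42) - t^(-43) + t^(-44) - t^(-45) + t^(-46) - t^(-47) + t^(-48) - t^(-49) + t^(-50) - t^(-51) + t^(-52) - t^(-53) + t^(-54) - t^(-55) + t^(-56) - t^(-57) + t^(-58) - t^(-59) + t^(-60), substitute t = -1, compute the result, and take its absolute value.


Step 1: The polynomial has 121 terms with alternating signs, exponents from 60 down to -60.
Step 2: Substitute t = -1. The i-th term has coefficient (-1)^i and exponent (m-i),
  so its value is (-1)^i * (-1)^(m-i) = (-1)^m = 1 for every i.
Step 3: All 121 terms equal 1, so Delta(-1) = 121 * (1) = 121
Step 4: |Delta(-1)| = 121

121


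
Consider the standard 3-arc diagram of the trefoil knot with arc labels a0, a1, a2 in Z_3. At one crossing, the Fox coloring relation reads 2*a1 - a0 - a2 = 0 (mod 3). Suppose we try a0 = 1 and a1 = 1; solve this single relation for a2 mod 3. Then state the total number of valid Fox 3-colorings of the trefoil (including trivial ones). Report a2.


Step 1: Apply the given crossing relation 2*a1 - a0 - a2 = 0 (mod 3).
  a2 = 2*a1 - a0 mod 3
  a2 = 2*1 - 1 mod 3
  a2 = 2 - 1 mod 3
  a2 = 1 mod 3 = 1
Step 2: The trefoil has determinant 3.
  Number of Fox p-colorings (p prime) is p^2 if p = 3, else p.
  Since p = 3 divides det = 3, the trefoil is 3-colorable.
  (Indeed for p = 3 any choice of a0, a1 extends to a valid coloring; the trial (a0, a1, a2) = (1, 1, 1) satisfies all three crossing relations.)
  Total colorings = 3^2 = 9
Step 3: a2 = 1, total Fox 3-colorings = 9

1


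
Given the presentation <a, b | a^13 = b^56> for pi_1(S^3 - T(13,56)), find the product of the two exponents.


The relation is a^13 = b^56.
Product of exponents = 13 * 56
= 728

728


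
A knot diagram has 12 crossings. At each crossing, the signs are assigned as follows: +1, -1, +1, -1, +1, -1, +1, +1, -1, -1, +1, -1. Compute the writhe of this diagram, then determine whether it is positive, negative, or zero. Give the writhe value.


Step 1: Count positive crossings (+1).
Positive crossings: 6
Step 2: Count negative crossings (-1).
Negative crossings: 6
Step 3: Writhe = (positive) - (negative)
w = 6 - 6 = 0
Step 4: |w| = 0, and w is zero

0


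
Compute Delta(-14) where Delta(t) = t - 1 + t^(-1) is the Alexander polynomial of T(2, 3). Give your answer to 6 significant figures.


Substituting t = -14 into Delta(t) = t - 1 + t^(-1):
Term values: (-14) + (-1) + (-0.0714286)
Sum = -15.07142857
Rounded to 6 significant figures: -15.0714

-15.0714


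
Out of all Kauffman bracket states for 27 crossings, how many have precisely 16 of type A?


We choose which 16 of 27 crossings get A-smoothings.
C(27, 16) = 27! / (16! * 11!)
= 13037895

13037895


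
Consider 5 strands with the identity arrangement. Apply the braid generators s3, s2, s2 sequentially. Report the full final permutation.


Starting with identity [1, 2, 3, 4, 5].
Apply generators in sequence:
  After s3: [1, 2, 4, 3, 5]
  After s2: [1, 4, 2, 3, 5]
  After s2: [1, 2, 4, 3, 5]
Final permutation: [1, 2, 4, 3, 5]

[1, 2, 4, 3, 5]


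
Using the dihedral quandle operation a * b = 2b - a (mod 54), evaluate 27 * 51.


27 * 51 = 2*51 - 27 mod 54
= 102 - 27 mod 54
= 75 mod 54 = 21

21


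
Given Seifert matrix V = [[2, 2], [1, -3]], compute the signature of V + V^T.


Step 1: V + V^T = [[4, 3], [3, -6]]
Step 2: trace = -2, det = -33
Step 3: Discriminant = (-2)^2 - 4*(-33) = 136
Step 4: Eigenvalues: 4.83095, -6.83095
Step 5: Signature = (# positive eigenvalues) - (# negative eigenvalues) = 0

0


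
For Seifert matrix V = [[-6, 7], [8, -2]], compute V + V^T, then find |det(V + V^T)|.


Step 1: Form V + V^T where V = [[-6, 7], [8, -2]]
  V^T = [[-6, 8], [7, -2]]
  V + V^T = [[-12, 15], [15, -4]]
Step 2: det(V + V^T) = (-12)*(-4) - 15*15
  = 48 - 225 = -177
Step 3: Knot determinant = |det(V + V^T)| = |-177| = 177

177


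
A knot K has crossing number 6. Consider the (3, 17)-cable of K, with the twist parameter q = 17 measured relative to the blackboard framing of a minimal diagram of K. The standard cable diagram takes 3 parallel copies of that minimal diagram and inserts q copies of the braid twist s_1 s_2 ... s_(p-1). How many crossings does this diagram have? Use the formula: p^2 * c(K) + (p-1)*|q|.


Step 1: Each of the c(K) crossings of the companion diagram becomes p*p = p^2 crossings among the p parallel strands, and each of the |q| twists s_1 s_2 ... s_(p-1) adds (p-1) crossings.
  Crossings = p^2 * c(K) + (p-1)*|q|
Step 2: = 3^2 * 6 + (3-1)*17
Step 3: = 9*6 + 2*17
Step 4: = 54 + 34 = 88

88


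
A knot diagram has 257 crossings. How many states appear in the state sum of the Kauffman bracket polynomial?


Each crossing contributes 2 choices (A-smoothing or B-smoothing).
Total states = 2^257 = 231584178474632390847141970017375815706539969331281128078915168015826259279872

231584178474632390847141970017375815706539969331281128078915168015826259279872


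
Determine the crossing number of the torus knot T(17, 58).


For a torus knot T(p, q) with gcd(p,q)=1,
the crossing number is min(p*(q-1), q*(p-1)).
p*(q-1) = 17*57 = 969
q*(p-1) = 58*16 = 928
min(969, 928) = 928

928


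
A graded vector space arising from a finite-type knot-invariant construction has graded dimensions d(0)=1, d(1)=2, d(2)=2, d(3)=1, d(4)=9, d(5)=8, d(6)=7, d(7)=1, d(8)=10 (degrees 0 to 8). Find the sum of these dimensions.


Total dimension = d(0) + d(1) + ... + d(8)
= 1 + 2 + 2 + 1 + 9 + 8 + 7 + 1 + 10
= 41

41


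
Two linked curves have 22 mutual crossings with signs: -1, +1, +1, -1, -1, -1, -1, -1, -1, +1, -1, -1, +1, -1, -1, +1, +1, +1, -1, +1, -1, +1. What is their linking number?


Step 1: Count positive crossings: 9
Step 2: Count negative crossings: 13
Step 3: Sum of signs = 9 - 13 = -4
Step 4: Linking number = sum/2 = -4/2 = -2

-2


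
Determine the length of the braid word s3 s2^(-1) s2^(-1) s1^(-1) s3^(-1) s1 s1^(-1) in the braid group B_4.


The word length counts the number of generators (including inverses).
Listing each generator: s3, s2^(-1), s2^(-1), s1^(-1), s3^(-1), s1, s1^(-1)
There are 7 generators in this braid word.

7


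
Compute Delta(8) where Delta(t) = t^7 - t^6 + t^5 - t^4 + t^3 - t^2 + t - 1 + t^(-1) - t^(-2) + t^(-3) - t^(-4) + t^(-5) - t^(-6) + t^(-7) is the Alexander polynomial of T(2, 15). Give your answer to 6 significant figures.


Substituting t = 8 into Delta(t) = t^7 - t^6 + t^5 - t^4 + t^3 - t^2 + t - 1 + t^(-1) - t^(-2) + t^(-3) - t^(-4) + t^(-5) - t^(-6) + t^(-7):
Term values: (2097152) + (-262144) + (32768) + (-4096) + (512) + (-64) + (8) + (-1) + (0.125) + (-0.015625) + (0.00195312) + (-0.000244141) + (3.05176e-05) + (-3.8147e-06) + (4.76837e-07)
Sum = 1864135.111
Rounded to 6 significant figures: 1.86414e+06

1.86414e+06


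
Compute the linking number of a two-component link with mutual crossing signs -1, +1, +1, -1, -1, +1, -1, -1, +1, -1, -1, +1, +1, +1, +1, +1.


Step 1: Count positive crossings: 9
Step 2: Count negative crossings: 7
Step 3: Sum of signs = 9 - 7 = 2
Step 4: Linking number = sum/2 = 2/2 = 1

1


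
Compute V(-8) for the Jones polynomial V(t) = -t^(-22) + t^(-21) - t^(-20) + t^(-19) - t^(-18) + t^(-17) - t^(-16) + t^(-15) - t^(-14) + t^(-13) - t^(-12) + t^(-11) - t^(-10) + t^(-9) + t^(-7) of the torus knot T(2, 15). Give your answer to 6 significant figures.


Substituting t = -8 into V(t) = -t^(-22) + t^(-21) - t^(-20) + t^(-19) - t^(-18) + t^(-17) - t^(-16) + t^(-15) - t^(-14) + t^(-13) - t^(-12) + t^(-11) - t^(-10) + t^(-9) + t^(-7):
  (-)t^(-22) = -1.35525e-20
  (+)t^(-21) = -1.0842e-19
  (-)t^(-20) = -8.67362e-19
  (+)t^(-19) = -6.93889e-18
  (-)t^(-18) = -5.55112e-17
  (+)t^(-17) = -4.44089e-16
  (-)t^(-16) = -3.55271e-15
  (+)t^(-15) = -2.84217e-14
  (-)t^(-14) = -2.27374e-13
  (+)t^(-13) = -1.81899e-12
  (-)t^(-12) = -1.45519e-11
  (+)t^(-11) = -1.16415e-10
  (-)t^(-10) = -9.31323e-10
  (+)t^(-9) = -7.45058e-09
  (+)t^(-7) = -4.76837e-07
Sum = (-1.35525e-20) + (-1.0842e-19) + (-8.67362e-19) + (-6.93889e-18) + (-5.55112e-17) + (-4.44089e-16) + (-3.55271e-15) + (-2.84217e-14) + (-2.27374e-13) + (-1.81899e-12) + (-1.45519e-11) + (-1.16415e-10) + (-9.31323e-10) + (-7.45058e-09) + (-4.76837e-07)
= -4.853521075e-07
Rounded to 6 significant figures: -4.85352e-07

-4.85352e-07


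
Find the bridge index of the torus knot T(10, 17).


The bridge number of T(p,q) is min(p,q).
min(10, 17) = 10

10


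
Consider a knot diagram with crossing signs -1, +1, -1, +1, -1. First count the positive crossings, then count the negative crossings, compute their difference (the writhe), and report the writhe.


Step 1: Count positive crossings (+1).
Positive crossings: 2
Step 2: Count negative crossings (-1).
Negative crossings: 3
Step 3: Writhe = (positive) - (negative)
w = 2 - 3 = -1
Step 4: |w| = 1, and w is negative

-1


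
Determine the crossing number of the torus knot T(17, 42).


For a torus knot T(p, q) with gcd(p,q)=1,
the crossing number is min(p*(q-1), q*(p-1)).
p*(q-1) = 17*41 = 697
q*(p-1) = 42*16 = 672
min(697, 672) = 672

672


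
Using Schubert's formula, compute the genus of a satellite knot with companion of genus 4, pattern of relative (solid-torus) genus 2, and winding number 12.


Schubert: g(satellite) = g_rel(pattern) + |winding| * g(companion),
where g_rel(pattern) is the genus of the pattern relative to the solid torus.
= 2 + 12 * 4
= 2 + 48 = 50

50


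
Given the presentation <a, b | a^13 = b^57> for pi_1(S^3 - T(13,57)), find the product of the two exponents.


The relation is a^13 = b^57.
Product of exponents = 13 * 57
= 741

741


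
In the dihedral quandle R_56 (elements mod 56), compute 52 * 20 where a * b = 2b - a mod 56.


52 * 20 = 2*20 - 52 mod 56
= 40 - 52 mod 56
= -12 mod 56 = 44

44


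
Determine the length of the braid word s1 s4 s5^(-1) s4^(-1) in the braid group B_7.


The word length counts the number of generators (including inverses).
Listing each generator: s1, s4, s5^(-1), s4^(-1)
There are 4 generators in this braid word.

4


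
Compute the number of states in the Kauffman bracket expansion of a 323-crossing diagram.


Each crossing contributes 2 choices (A-smoothing or B-smoothing).
Total states = 2^323 = 17087896287367280659160173649356416916821636178853222159576332862577757806245124400183696695492608

17087896287367280659160173649356416916821636178853222159576332862577757806245124400183696695492608


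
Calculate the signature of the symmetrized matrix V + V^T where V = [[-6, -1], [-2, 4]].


Step 1: V + V^T = [[-12, -3], [-3, 8]]
Step 2: trace = -4, det = -105
Step 3: Discriminant = (-4)^2 - 4*(-105) = 436
Step 4: Eigenvalues: 8.44031, -12.4403
Step 5: Signature = (# positive eigenvalues) - (# negative eigenvalues) = 0

0


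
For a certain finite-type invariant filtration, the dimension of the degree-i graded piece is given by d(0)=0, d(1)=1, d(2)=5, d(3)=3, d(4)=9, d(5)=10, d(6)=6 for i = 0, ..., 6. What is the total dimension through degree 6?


Total dimension = d(0) + d(1) + ... + d(6)
= 0 + 1 + 5 + 3 + 9 + 10 + 6
= 34

34


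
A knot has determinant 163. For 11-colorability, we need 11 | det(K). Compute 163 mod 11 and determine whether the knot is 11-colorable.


Step 1: A knot is p-colorable if and only if p divides its determinant.
Step 2: Compute 163 mod 11.
163 = 14 * 11 + 9
Step 3: 163 mod 11 = 9
Step 4: The knot is 11-colorable: no

9


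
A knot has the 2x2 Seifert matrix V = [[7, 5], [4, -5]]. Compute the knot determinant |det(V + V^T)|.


Step 1: Form V + V^T where V = [[7, 5], [4, -5]]
  V^T = [[7, 4], [5, -5]]
  V + V^T = [[14, 9], [9, -10]]
Step 2: det(V + V^T) = 14*(-10) - 9*9
  = -140 - 81 = -221
Step 3: Knot determinant = |det(V + V^T)| = |-221| = 221

221


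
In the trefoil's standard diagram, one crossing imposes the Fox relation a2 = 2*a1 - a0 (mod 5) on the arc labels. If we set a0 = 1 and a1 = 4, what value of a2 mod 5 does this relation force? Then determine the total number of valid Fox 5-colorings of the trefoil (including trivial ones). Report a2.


Step 1: Apply the given crossing relation 2*a1 - a0 - a2 = 0 (mod 5).
  a2 = 2*a1 - a0 mod 5
  a2 = 2*4 - 1 mod 5
  a2 = 8 - 1 mod 5
  a2 = 7 mod 5 = 2
Step 2: The trefoil has determinant 3.
  Number of Fox p-colorings (p prime) is p^2 if p = 3, else p.
  Since 5 does not divide 3, only trivial (constant) colorings exist.
  (So the trial a0 = 1, a1 = 4 with a0 != a1 does NOT extend to a valid coloring of the whole trefoil: the other two crossing relations require 3*(a1 - a0) = 0 (mod 5), which fails.)
  Total colorings = 5
Step 3: a2 = 2, total Fox 5-colorings = 5

2


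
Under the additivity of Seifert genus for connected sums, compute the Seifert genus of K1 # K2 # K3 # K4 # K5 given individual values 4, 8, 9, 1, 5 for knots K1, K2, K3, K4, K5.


The Seifert genus is additive under connected sum.
Seifert genus(K1 # K2 # K3 # K4 # K5) = (4) + (8) + (9) + (1) + (5)
= 27

27
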